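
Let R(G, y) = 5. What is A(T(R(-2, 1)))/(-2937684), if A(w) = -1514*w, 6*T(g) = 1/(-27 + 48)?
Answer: 757/185074092 ≈ 4.0903e-6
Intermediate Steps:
T(g) = 1/126 (T(g) = 1/(6*(-27 + 48)) = (⅙)/21 = (⅙)*(1/21) = 1/126)
A(T(R(-2, 1)))/(-2937684) = -1514*1/126/(-2937684) = -757/63*(-1/2937684) = 757/185074092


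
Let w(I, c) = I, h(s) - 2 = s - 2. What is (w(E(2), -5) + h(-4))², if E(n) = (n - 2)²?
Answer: 16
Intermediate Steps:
h(s) = s (h(s) = 2 + (s - 2) = 2 + (-2 + s) = s)
E(n) = (-2 + n)²
(w(E(2), -5) + h(-4))² = ((-2 + 2)² - 4)² = (0² - 4)² = (0 - 4)² = (-4)² = 16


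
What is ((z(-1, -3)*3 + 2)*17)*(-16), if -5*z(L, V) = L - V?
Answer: -1088/5 ≈ -217.60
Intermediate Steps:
z(L, V) = -L/5 + V/5 (z(L, V) = -(L - V)/5 = -L/5 + V/5)
((z(-1, -3)*3 + 2)*17)*(-16) = (((-⅕*(-1) + (⅕)*(-3))*3 + 2)*17)*(-16) = (((⅕ - ⅗)*3 + 2)*17)*(-16) = ((-⅖*3 + 2)*17)*(-16) = ((-6/5 + 2)*17)*(-16) = ((⅘)*17)*(-16) = (68/5)*(-16) = -1088/5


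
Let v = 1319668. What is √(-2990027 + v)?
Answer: I*√1670359 ≈ 1292.4*I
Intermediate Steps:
√(-2990027 + v) = √(-2990027 + 1319668) = √(-1670359) = I*√1670359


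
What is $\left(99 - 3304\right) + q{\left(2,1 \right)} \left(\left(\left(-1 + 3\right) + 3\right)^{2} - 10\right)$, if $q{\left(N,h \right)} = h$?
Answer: $-3190$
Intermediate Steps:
$\left(99 - 3304\right) + q{\left(2,1 \right)} \left(\left(\left(-1 + 3\right) + 3\right)^{2} - 10\right) = \left(99 - 3304\right) + 1 \left(\left(\left(-1 + 3\right) + 3\right)^{2} - 10\right) = -3205 + 1 \left(\left(2 + 3\right)^{2} - 10\right) = -3205 + 1 \left(5^{2} - 10\right) = -3205 + 1 \left(25 - 10\right) = -3205 + 1 \cdot 15 = -3205 + 15 = -3190$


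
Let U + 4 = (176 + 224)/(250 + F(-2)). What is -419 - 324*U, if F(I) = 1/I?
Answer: 178423/499 ≈ 357.56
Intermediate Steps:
U = -1196/499 (U = -4 + (176 + 224)/(250 + 1/(-2)) = -4 + 400/(250 - ½) = -4 + 400/(499/2) = -4 + 400*(2/499) = -4 + 800/499 = -1196/499 ≈ -2.3968)
-419 - 324*U = -419 - 324*(-1196/499) = -419 + 387504/499 = 178423/499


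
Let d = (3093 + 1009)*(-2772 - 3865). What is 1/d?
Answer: -1/27224974 ≈ -3.6731e-8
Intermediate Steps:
d = -27224974 (d = 4102*(-6637) = -27224974)
1/d = 1/(-27224974) = -1/27224974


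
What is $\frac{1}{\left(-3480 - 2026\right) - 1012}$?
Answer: $- \frac{1}{6518} \approx -0.00015342$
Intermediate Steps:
$\frac{1}{\left(-3480 - 2026\right) - 1012} = \frac{1}{-5506 - 1012} = \frac{1}{-6518} = - \frac{1}{6518}$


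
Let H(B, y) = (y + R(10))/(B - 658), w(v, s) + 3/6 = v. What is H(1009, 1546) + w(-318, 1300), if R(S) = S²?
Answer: -220295/702 ≈ -313.81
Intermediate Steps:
w(v, s) = -½ + v
H(B, y) = (100 + y)/(-658 + B) (H(B, y) = (y + 10²)/(B - 658) = (y + 100)/(-658 + B) = (100 + y)/(-658 + B))
H(1009, 1546) + w(-318, 1300) = (100 + 1546)/(-658 + 1009) + (-½ - 318) = 1646/351 - 637/2 = -220295/702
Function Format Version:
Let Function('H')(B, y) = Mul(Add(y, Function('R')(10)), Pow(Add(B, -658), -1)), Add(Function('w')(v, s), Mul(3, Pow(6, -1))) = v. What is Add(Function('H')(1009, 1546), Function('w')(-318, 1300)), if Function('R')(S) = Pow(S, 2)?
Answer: Rational(-220295, 702) ≈ -313.81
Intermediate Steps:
Function('w')(v, s) = Add(Rational(-1, 2), v)
Function('H')(B, y) = Mul(Pow(Add(-658, B), -1), Add(100, y)) (Function('H')(B, y) = Mul(Add(y, Pow(10, 2)), Pow(Add(B, -658), -1)) = Mul(Add(y, 100), Pow(Add(-658, B), -1)) = Mul(Add(100, y), Pow(Add(-658, B), -1)) = Mul(Pow(Add(-658, B), -1), Add(100, y)))
Add(Function('H')(1009, 1546), Function('w')(-318, 1300)) = Add(Mul(Pow(Add(-658, 1009), -1), Add(100, 1546)), Add(Rational(-1, 2), -318)) = Add(Mul(Pow(351, -1), 1646), Rational(-637, 2)) = Add(Mul(Rational(1, 351), 1646), Rational(-637, 2)) = Add(Rational(1646, 351), Rational(-637, 2)) = Rational(-220295, 702)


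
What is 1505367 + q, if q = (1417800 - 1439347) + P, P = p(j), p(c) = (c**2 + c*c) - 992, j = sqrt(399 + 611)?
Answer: 1484848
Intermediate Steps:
j = sqrt(1010) ≈ 31.780
p(c) = -992 + 2*c**2 (p(c) = (c**2 + c**2) - 992 = 2*c**2 - 992 = -992 + 2*c**2)
P = 1028 (P = -992 + 2*(sqrt(1010))**2 = -992 + 2*1010 = -992 + 2020 = 1028)
q = -20519 (q = (1417800 - 1439347) + 1028 = -21547 + 1028 = -20519)
1505367 + q = 1505367 - 20519 = 1484848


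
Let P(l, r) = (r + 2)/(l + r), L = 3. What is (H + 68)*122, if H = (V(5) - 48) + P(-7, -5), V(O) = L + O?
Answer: 6893/2 ≈ 3446.5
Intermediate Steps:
P(l, r) = (2 + r)/(l + r)
V(O) = 3 + O
H = -159/4 (H = ((3 + 5) - 48) + (2 - 5)/(-7 - 5) = (8 - 48) - 3/(-12) = -40 - 1/12*(-3) = -40 + ¼ = -159/4 ≈ -39.750)
(H + 68)*122 = (-159/4 + 68)*122 = (113/4)*122 = 6893/2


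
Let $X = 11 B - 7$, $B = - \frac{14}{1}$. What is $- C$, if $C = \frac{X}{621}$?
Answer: $\frac{7}{27} \approx 0.25926$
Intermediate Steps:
$B = -14$ ($B = \left(-14\right) 1 = -14$)
$X = -161$ ($X = 11 \left(-14\right) - 7 = -154 - 7 = -161$)
$C = - \frac{7}{27}$ ($C = - \frac{161}{621} = \left(-161\right) \frac{1}{621} = - \frac{7}{27} \approx -0.25926$)
$- C = \left(-1\right) \left(- \frac{7}{27}\right) = \frac{7}{27}$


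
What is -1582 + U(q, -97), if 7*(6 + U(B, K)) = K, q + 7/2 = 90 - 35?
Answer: -11213/7 ≈ -1601.9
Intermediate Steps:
q = 103/2 (q = -7/2 + (90 - 35) = -7/2 + 55 = 103/2 ≈ 51.500)
U(B, K) = -6 + K/7
-1582 + U(q, -97) = -1582 + (-6 + (⅐)*(-97)) = -1582 + (-6 - 97/7) = -1582 - 139/7 = -11213/7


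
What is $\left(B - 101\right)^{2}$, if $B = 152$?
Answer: $2601$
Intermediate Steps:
$\left(B - 101\right)^{2} = \left(152 - 101\right)^{2} = 51^{2} = 2601$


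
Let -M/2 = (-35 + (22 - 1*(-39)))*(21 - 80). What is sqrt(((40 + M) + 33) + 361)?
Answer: sqrt(3502) ≈ 59.178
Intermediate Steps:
M = 3068 (M = -2*(-35 + (22 - 1*(-39)))*(21 - 80) = -2*(-35 + (22 + 39))*(-59) = -2*(-35 + 61)*(-59) = -52*(-59) = -2*(-1534) = 3068)
sqrt(((40 + M) + 33) + 361) = sqrt(((40 + 3068) + 33) + 361) = sqrt((3108 + 33) + 361) = sqrt(3141 + 361) = sqrt(3502)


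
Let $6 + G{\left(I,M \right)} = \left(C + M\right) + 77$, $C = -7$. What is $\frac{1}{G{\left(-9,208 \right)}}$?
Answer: $\frac{1}{272} \approx 0.0036765$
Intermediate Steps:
$G{\left(I,M \right)} = 64 + M$ ($G{\left(I,M \right)} = -6 + \left(\left(-7 + M\right) + 77\right) = -6 + \left(70 + M\right) = 64 + M$)
$\frac{1}{G{\left(-9,208 \right)}} = \frac{1}{64 + 208} = \frac{1}{272}$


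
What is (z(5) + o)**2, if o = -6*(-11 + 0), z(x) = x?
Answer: 5041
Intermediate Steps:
o = 66 (o = -6*(-11) = 66)
(z(5) + o)**2 = (5 + 66)**2 = 71**2 = 5041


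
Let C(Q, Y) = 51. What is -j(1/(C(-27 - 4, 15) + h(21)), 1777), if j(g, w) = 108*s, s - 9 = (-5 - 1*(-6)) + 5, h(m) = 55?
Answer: -1620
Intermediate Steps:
s = 15 (s = 9 + ((-5 - 1*(-6)) + 5) = 9 + ((-5 + 6) + 5) = 9 + (1 + 5) = 9 + 6 = 15)
j(g, w) = 1620 (j(g, w) = 108*15 = 1620)
-j(1/(C(-27 - 4, 15) + h(21)), 1777) = -1*1620 = -1620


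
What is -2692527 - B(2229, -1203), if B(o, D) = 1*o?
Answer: -2694756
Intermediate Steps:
B(o, D) = o
-2692527 - B(2229, -1203) = -2692527 - 1*2229 = -2692527 - 2229 = -2694756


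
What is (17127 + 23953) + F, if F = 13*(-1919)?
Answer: 16133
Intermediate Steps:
F = -24947
(17127 + 23953) + F = (17127 + 23953) - 24947 = 41080 - 24947 = 16133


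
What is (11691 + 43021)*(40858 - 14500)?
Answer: 1442098896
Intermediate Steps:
(11691 + 43021)*(40858 - 14500) = 54712*26358 = 1442098896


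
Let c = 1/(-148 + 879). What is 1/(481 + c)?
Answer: 731/351612 ≈ 0.0020790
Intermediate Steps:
c = 1/731 ≈ 0.0013680
1/(481 + c) = 1/(481 + 1/731) = 1/(351612/731) = 731/351612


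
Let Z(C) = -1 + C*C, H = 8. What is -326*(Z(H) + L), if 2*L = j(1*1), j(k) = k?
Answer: -20701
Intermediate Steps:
Z(C) = -1 + C²
L = ½ (L = (1*1)/2 = (½)*1 = ½ ≈ 0.50000)
-326*(Z(H) + L) = -326*((-1 + 8²) + ½) = -326*((-1 + 64) + ½) = -326*(63 + ½) = -326*127/2 = -20701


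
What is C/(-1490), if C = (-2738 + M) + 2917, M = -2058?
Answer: 1879/1490 ≈ 1.2611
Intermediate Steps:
C = -1879 (C = (-2738 - 2058) + 2917 = -4796 + 2917 = -1879)
C/(-1490) = -1879/(-1490) = -1879*(-1/1490) = 1879/1490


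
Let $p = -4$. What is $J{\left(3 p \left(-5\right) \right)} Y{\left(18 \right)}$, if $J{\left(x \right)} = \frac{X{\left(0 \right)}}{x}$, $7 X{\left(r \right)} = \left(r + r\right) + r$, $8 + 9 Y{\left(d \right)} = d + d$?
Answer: $0$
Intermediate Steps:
$Y{\left(d \right)} = - \frac{8}{9} + \frac{2 d}{9}$ ($Y{\left(d \right)} = - \frac{8}{9} + \frac{d + d}{9} = - \frac{8}{9} + \frac{2 d}{9}$)
$X{\left(r \right)} = \frac{3 r}{7}$ ($X{\left(r \right)} = \frac{\left(r + r\right) + r}{7} = \frac{2 r + r}{7} = \frac{3 r}{7}$)
$J{\left(x \right)} = 0$ ($J{\left(x \right)} = \frac{\frac{3}{7} \cdot 0}{x} = \frac{0}{x} = 0$)
$J{\left(3 p \left(-5\right) \right)} Y{\left(18 \right)} = 0 \left(- \frac{8}{9} + \frac{2}{9} \cdot 18\right) = 0 \left(- \frac{8}{9} + 4\right) = 0 \cdot \frac{28}{9} = 0$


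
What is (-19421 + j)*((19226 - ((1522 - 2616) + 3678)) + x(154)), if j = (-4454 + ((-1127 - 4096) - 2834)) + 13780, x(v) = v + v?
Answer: -307676400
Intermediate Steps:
x(v) = 2*v
j = 1269 (j = (-4454 + (-5223 - 2834)) + 13780 = (-4454 - 8057) + 13780 = -12511 + 13780 = 1269)
(-19421 + j)*((19226 - ((1522 - 2616) + 3678)) + x(154)) = (-19421 + 1269)*((19226 - ((1522 - 2616) + 3678)) + 2*154) = -18152*((19226 - (-1094 + 3678)) + 308) = -18152*((19226 - 1*2584) + 308) = -18152*((19226 - 2584) + 308) = -18152*(16642 + 308) = -18152*16950 = -307676400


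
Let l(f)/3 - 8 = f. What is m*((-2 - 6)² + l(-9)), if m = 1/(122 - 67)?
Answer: 61/55 ≈ 1.1091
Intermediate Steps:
l(f) = 24 + 3*f
m = 1/55 ≈ 0.018182
m*((-2 - 6)² + l(-9)) = ((-2 - 6)² + (24 + 3*(-9)))/55 = ((-8)² + (24 - 27))/55 = (64 - 3)/55 = (1/55)*61 = 61/55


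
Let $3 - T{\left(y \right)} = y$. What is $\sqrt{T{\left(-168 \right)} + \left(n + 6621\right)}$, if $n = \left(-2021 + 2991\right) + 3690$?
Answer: $2 \sqrt{2863} \approx 107.01$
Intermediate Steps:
$T{\left(y \right)} = 3 - y$
$n = 4660$ ($n = 970 + 3690 = 4660$)
$\sqrt{T{\left(-168 \right)} + \left(n + 6621\right)} = \sqrt{\left(3 - -168\right) + \left(4660 + 6621\right)} = \sqrt{\left(3 + 168\right) + 11281} = \sqrt{171 + 11281} = \sqrt{11452} = 2 \sqrt{2863}$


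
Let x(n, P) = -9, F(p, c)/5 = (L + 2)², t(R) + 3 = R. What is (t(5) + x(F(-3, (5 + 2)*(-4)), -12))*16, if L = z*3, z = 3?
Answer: -112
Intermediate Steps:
t(R) = -3 + R
L = 9 (L = 3*3 = 9)
F(p, c) = 605 (F(p, c) = 5*(9 + 2)² = 5*11² = 5*121 = 605)
(t(5) + x(F(-3, (5 + 2)*(-4)), -12))*16 = ((-3 + 5) - 9)*16 = (2 - 9)*16 = -7*16 = -112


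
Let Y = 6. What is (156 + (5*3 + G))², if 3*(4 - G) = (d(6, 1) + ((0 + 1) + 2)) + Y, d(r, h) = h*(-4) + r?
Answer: 264196/9 ≈ 29355.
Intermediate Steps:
d(r, h) = r - 4*h (d(r, h) = -4*h + r = r - 4*h)
G = ⅓ (G = 4 - (((6 - 4*1) + ((0 + 1) + 2)) + 6)/3 = 4 - (((6 - 4) + (1 + 2)) + 6)/3 = 4 - ((2 + 3) + 6)/3 = 4 - (5 + 6)/3 = 4 - ⅓*11 = 4 - 11/3 = ⅓ ≈ 0.33333)
(156 + (5*3 + G))² = (156 + (5*3 + ⅓))² = (156 + (15 + ⅓))² = (156 + 46/3)² = (514/3)² = 264196/9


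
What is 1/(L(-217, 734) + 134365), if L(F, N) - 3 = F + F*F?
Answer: 1/181240 ≈ 5.5175e-6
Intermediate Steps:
L(F, N) = 3 + F + F**2 (L(F, N) = 3 + (F + F*F) = 3 + (F + F**2) = 3 + F + F**2)
1/(L(-217, 734) + 134365) = 1/((3 - 217 + (-217)**2) + 134365) = 1/((3 - 217 + 47089) + 134365) = 1/(46875 + 134365) = 1/181240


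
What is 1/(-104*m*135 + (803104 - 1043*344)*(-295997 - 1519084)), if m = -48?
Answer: -1/806461595352 ≈ -1.2400e-12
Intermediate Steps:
1/(-104*m*135 + (803104 - 1043*344)*(-295997 - 1519084)) = 1/(-104*(-48)*135 + (803104 - 1043*344)*(-295997 - 1519084)) = 1/(4992*135 + (803104 - 358792)*(-1815081)) = 1/(673920 + 444312*(-1815081)) = 1/(673920 - 806462269272) = 1/(-806461595352) = -1/806461595352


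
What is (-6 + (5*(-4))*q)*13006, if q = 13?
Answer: -3459596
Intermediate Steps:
(-6 + (5*(-4))*q)*13006 = (-6 + (5*(-4))*13)*13006 = (-6 - 20*13)*13006 = (-6 - 260)*13006 = -266*13006 = -3459596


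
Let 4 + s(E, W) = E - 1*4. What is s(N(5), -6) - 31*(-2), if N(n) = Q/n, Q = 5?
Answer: 55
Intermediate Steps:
N(n) = 5/n
s(E, W) = -8 + E (s(E, W) = -4 + (E - 1*4) = -4 + (E - 4) = -4 + (-4 + E) = -8 + E)
s(N(5), -6) - 31*(-2) = (-8 + 5/5) - 31*(-2) = (-8 + 5*(⅕)) + 62 = (-8 + 1) + 62 = -7 + 62 = 55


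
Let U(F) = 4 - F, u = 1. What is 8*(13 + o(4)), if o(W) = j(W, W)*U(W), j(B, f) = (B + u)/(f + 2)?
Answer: 104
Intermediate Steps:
j(B, f) = (1 + B)/(2 + f) (j(B, f) = (B + 1)/(f + 2) = (1 + B)/(2 + f))
o(W) = (1 + W)*(4 - W)/(2 + W) (o(W) = ((1 + W)/(2 + W))*(4 - W) = (1 + W)*(4 - W)/(2 + W))
8*(13 + o(4)) = 8*(13 - (1 + 4)*(-4 + 4)/(2 + 4)) = 8*(13 - 1*5*0/6) = 8*(13 - 1*⅙*5*0) = 8*(13 + 0) = 8*13 = 104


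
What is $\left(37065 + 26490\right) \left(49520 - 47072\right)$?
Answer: $155582640$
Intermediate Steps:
$\left(37065 + 26490\right) \left(49520 - 47072\right) = 63555 \cdot 2448 = 155582640$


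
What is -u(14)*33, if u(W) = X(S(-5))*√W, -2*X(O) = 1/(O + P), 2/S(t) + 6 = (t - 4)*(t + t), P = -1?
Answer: -693*√14/41 ≈ -63.243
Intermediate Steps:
S(t) = 2/(-6 + 2*t*(-4 + t)) (S(t) = 2/(-6 + (t - 4)*(t + t)) = 2/(-6 + (-4 + t)*(2*t)) = 2/(-6 + 2*t*(-4 + t)))
X(O) = -1/(2*(-1 + O)) (X(O) = -1/(2*(O - 1)) = -1/(2*(-1 + O)))
u(W) = 21*√W/41 (u(W) = (-1/(-2 + 2/(-3 + (-5)² - 4*(-5))))*√W = (-1/(-2 + 2/(-3 + 25 + 20)))*√W = (-1/(-2 + 2/42))*√W = (-1/(-2 + 2*(1/42)))*√W = (-1/(-2 + 1/21))*√W = (-1/(-41/21))*√W = (-1*(-21/41))*√W = 21*√W/41)
-u(14)*33 = -21*√14/41*33 = -693*√14/41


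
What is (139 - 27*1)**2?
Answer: 12544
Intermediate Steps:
(139 - 27*1)**2 = (139 - 27)**2 = 112**2 = 12544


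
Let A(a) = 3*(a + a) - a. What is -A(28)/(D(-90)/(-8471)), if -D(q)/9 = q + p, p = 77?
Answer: 1185940/117 ≈ 10136.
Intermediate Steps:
D(q) = -693 - 9*q (D(q) = -9*(q + 77) = -9*(77 + q) = -693 - 9*q)
A(a) = 5*a (A(a) = 3*(2*a) - a = 6*a - a = 5*a)
-A(28)/(D(-90)/(-8471)) = -5*28/((-693 - 9*(-90))/(-8471)) = -140/((-693 + 810)*(-1/8471)) = -140/(117*(-1/8471)) = -140/(-117/8471) = -140*(-8471)/117 = -1*(-1185940/117) = 1185940/117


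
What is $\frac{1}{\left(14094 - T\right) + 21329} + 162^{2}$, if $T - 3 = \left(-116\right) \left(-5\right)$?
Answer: $\frac{914340961}{34840} \approx 26244.0$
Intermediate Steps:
$T = 583$ ($T = 3 - -580 = 3 + 580 = 583$)
$\frac{1}{\left(14094 - T\right) + 21329} + 162^{2} = \frac{1}{\left(14094 - 583\right) + 21329} + 162^{2} = \frac{1}{\left(14094 - 583\right) + 21329} + 26244 = \frac{1}{13511 + 21329} + 26244 = \frac{1}{34840} + 26244 = \frac{914340961}{34840}$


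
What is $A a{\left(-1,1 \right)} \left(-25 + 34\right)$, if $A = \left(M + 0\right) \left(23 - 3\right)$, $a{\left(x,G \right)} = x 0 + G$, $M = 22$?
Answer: $3960$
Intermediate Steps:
$a{\left(x,G \right)} = G$ ($a{\left(x,G \right)} = 0 + G = G$)
$A = 440$ ($A = \left(22 + 0\right) \left(23 - 3\right) = 22 \cdot 20 = 440$)
$A a{\left(-1,1 \right)} \left(-25 + 34\right) = 440 \cdot 1 \left(-25 + 34\right) = 440 \cdot 1 \cdot 9 = 440 \cdot 9 = 3960$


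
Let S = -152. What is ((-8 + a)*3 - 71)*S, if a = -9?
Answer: 18544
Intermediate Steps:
((-8 + a)*3 - 71)*S = ((-8 - 9)*3 - 71)*(-152) = (-17*3 - 71)*(-152) = (-51 - 71)*(-152) = -122*(-152) = 18544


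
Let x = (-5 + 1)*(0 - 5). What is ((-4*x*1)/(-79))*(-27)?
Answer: -2160/79 ≈ -27.342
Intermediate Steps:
x = 20 (x = -4*(-5) = 20)
((-4*x*1)/(-79))*(-27) = ((-4*20*1)/(-79))*(-27) = -(-80)/79*(-27) = -1/79*(-80)*(-27) = (80/79)*(-27) = -2160/79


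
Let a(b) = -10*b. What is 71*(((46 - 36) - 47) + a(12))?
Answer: -11147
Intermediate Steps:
71*(((46 - 36) - 47) + a(12)) = 71*(((46 - 36) - 47) - 10*12) = 71*((10 - 47) - 120) = 71*(-37 - 120) = 71*(-157) = -11147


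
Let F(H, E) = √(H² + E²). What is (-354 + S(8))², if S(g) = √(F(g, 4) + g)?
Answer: 4*(177 - √(2 + √5))² ≈ 1.2242e+5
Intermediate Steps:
F(H, E) = √(E² + H²)
S(g) = √(g + √(16 + g²)) (S(g) = √(√(4² + g²) + g) = √(√(16 + g²) + g) = √(g + √(16 + g²)))
(-354 + S(8))² = (-354 + √(8 + √(16 + 8²)))² = (-354 + √(8 + √(16 + 64)))² = (-354 + √(8 + √80))² = (-354 + √(8 + 4*√5))²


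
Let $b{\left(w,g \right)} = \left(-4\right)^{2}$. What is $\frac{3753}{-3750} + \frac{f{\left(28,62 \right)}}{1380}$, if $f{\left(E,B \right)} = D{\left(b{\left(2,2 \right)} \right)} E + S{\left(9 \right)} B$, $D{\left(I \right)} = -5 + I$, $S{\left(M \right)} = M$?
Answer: $- \frac{16097}{43125} \approx -0.37326$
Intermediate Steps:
$b{\left(w,g \right)} = 16$
$f{\left(E,B \right)} = 9 B + 11 E$ ($f{\left(E,B \right)} = \left(-5 + 16\right) E + 9 B = 11 E + 9 B = 9 B + 11 E$)
$\frac{3753}{-3750} + \frac{f{\left(28,62 \right)}}{1380} = \frac{3753}{-3750} + \frac{9 \cdot 62 + 11 \cdot 28}{1380} = 3753 \left(- \frac{1}{3750}\right) + \left(558 + 308\right) \frac{1}{1380} = - \frac{1251}{1250} + 866 \cdot \frac{1}{1380} = - \frac{1251}{1250} + \frac{433}{690} = - \frac{16097}{43125}$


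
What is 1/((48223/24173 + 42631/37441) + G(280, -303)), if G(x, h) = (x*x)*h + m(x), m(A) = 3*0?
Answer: -905061293/21499909191437094 ≈ -4.2096e-8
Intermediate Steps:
m(A) = 0
G(x, h) = h*x² (G(x, h) = (x*x)*h + 0 = x²*h + 0 = h*x² + 0 = h*x²)
1/((48223/24173 + 42631/37441) + G(280, -303)) = 1/((48223/24173 + 42631/37441) - 303*280²) = 1/((48223*(1/24173) + 42631*(1/37441)) - 303*78400) = 1/((48223/24173 + 42631/37441) - 23755200) = 1/(2836036506/905061293 - 23755200) = 1/(-21499909191437094/905061293) = -905061293/21499909191437094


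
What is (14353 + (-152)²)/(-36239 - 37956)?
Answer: -37457/74195 ≈ -0.50485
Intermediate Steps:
(14353 + (-152)²)/(-36239 - 37956) = (14353 + 23104)/(-74195) = 37457*(-1/74195) = -37457/74195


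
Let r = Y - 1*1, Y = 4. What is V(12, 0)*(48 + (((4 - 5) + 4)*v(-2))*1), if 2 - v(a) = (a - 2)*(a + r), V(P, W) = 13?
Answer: 858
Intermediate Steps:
r = 3 (r = 4 - 1*1 = 4 - 1 = 3)
v(a) = 2 - (-2 + a)*(3 + a) (v(a) = 2 - (a - 2)*(a + 3) = 2 - (-2 + a)*(3 + a))
V(12, 0)*(48 + (((4 - 5) + 4)*v(-2))*1) = 13*(48 + (((4 - 5) + 4)*(8 - 1*(-2) - 1*(-2)²))*1) = 13*(48 + ((-1 + 4)*(8 + 2 - 1*4))*1) = 13*(48 + (3*(8 + 2 - 4))*1) = 13*(48 + (3*6)*1) = 13*(48 + 18*1) = 13*(48 + 18) = 13*66 = 858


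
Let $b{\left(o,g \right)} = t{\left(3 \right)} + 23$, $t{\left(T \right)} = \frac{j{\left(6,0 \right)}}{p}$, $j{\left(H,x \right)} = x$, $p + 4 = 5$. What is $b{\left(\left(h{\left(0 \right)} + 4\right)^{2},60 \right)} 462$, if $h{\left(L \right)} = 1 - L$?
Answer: $10626$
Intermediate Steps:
$p = 1$ ($p = -4 + 5 = 1$)
$t{\left(T \right)} = 0$ ($t{\left(T \right)} = \frac{0}{1} = 0 \cdot 1 = 0$)
$b{\left(o,g \right)} = 23$ ($b{\left(o,g \right)} = 0 + 23 = 23$)
$b{\left(\left(h{\left(0 \right)} + 4\right)^{2},60 \right)} 462 = 23 \cdot 462 = 10626$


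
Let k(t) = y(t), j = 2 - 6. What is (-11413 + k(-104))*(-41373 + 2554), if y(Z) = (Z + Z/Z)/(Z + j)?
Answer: 47844456319/108 ≈ 4.4300e+8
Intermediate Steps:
j = -4
y(Z) = (1 + Z)/(-4 + Z) (y(Z) = (Z + Z/Z)/(Z - 4) = (Z + 1)/(-4 + Z) = (1 + Z)/(-4 + Z))
k(t) = (1 + t)/(-4 + t)
(-11413 + k(-104))*(-41373 + 2554) = (-11413 + (1 - 104)/(-4 - 104))*(-41373 + 2554) = (-11413 - 103/(-108))*(-38819) = (-11413 - 1/108*(-103))*(-38819) = (-11413 + 103/108)*(-38819) = -1232501/108*(-38819) = 47844456319/108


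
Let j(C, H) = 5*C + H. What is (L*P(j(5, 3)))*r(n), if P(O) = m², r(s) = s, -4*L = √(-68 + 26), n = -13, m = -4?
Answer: 52*I*√42 ≈ 337.0*I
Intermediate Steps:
j(C, H) = H + 5*C
L = -I*√42/4 (L = -√(-68 + 26)/4 = -I*√42/4 ≈ -1.6202*I)
P(O) = 16 (P(O) = (-4)² = 16)
(L*P(j(5, 3)))*r(n) = (-I*√42/4*16)*(-13) = -4*I*√42*(-13) = 52*I*√42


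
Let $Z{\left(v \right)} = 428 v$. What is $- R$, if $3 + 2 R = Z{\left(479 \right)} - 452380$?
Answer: $\frac{247371}{2} \approx 1.2369 \cdot 10^{5}$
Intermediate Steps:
$R = - \frac{247371}{2}$ ($R = - \frac{3}{2} + \frac{428 \cdot 479 - 452380}{2} = - \frac{3}{2} + \frac{205012 - 452380}{2} = - \frac{3}{2} + \frac{1}{2} \left(-247368\right) = - \frac{3}{2} - 123684 = - \frac{247371}{2} \approx -1.2369 \cdot 10^{5}$)
$- R = \left(-1\right) \left(- \frac{247371}{2}\right) = \frac{247371}{2}$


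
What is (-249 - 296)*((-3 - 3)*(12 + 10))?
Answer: 71940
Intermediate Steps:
(-249 - 296)*((-3 - 3)*(12 + 10)) = -(-3270)*22 = -545*(-132) = 71940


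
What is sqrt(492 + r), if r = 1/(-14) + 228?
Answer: sqrt(141106)/14 ≈ 26.831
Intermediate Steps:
r = 3191/14 (r = -1/14 + 228 = 3191/14 ≈ 227.93)
sqrt(492 + r) = sqrt(492 + 3191/14) = sqrt(10079/14) = sqrt(141106)/14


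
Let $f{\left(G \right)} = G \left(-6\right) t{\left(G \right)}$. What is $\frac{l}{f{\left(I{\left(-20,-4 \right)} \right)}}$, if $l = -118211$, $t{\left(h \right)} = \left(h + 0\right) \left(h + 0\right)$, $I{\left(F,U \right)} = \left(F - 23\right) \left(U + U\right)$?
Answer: $\frac{118211}{244245504} \approx 0.00048398$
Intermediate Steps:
$I{\left(F,U \right)} = 2 U \left(-23 + F\right)$ ($I{\left(F,U \right)} = \left(-23 + F\right) 2 U = 2 U \left(-23 + F\right)$)
$t{\left(h \right)} = h^{2}$ ($t{\left(h \right)} = h h = h^{2}$)
$f{\left(G \right)} = - 6 G^{3}$ ($f{\left(G \right)} = G \left(-6\right) G^{2} = - 6 G G^{2} = - 6 G^{3}$)
$\frac{l}{f{\left(I{\left(-20,-4 \right)} \right)}} = - \frac{118211}{\left(-6\right) \left(2 \left(-4\right) \left(-23 - 20\right)\right)^{3}} = - \frac{118211}{\left(-6\right) \left(2 \left(-4\right) \left(-43\right)\right)^{3}} = - \frac{118211}{\left(-6\right) 344^{3}} = - \frac{118211}{\left(-6\right) 40707584} = - \frac{118211}{-244245504} = \left(-118211\right) \left(- \frac{1}{244245504}\right) = \frac{118211}{244245504}$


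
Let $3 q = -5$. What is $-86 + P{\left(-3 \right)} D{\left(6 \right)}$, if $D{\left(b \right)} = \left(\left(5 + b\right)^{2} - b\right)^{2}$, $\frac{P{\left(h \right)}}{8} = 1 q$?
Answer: $- \frac{529258}{3} \approx -1.7642 \cdot 10^{5}$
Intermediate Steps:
$q = - \frac{5}{3}$ ($q = \frac{1}{3} \left(-5\right) = - \frac{5}{3} \approx -1.6667$)
$P{\left(h \right)} = - \frac{40}{3}$ ($P{\left(h \right)} = 8 \cdot 1 \left(- \frac{5}{3}\right) = 8 \left(- \frac{5}{3}\right) = - \frac{40}{3}$)
$-86 + P{\left(-3 \right)} D{\left(6 \right)} = -86 - \frac{40 \left(6 - \left(5 + 6\right)^{2}\right)^{2}}{3} = -86 - \frac{40 \left(6 - 11^{2}\right)^{2}}{3} = -86 - \frac{40 \left(6 - 121\right)^{2}}{3} = -86 - \frac{40 \left(-115\right)^{2}}{3} = -86 - \frac{529000}{3} = - \frac{529258}{3}$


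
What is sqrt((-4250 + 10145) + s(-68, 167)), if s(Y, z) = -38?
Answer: sqrt(5857) ≈ 76.531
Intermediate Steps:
sqrt((-4250 + 10145) + s(-68, 167)) = sqrt((-4250 + 10145) - 38) = sqrt(5895 - 38) = sqrt(5857)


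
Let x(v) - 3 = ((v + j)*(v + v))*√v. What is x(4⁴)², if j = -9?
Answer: 4094256824329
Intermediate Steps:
x(v) = 3 + 2*v^(3/2)*(-9 + v) (x(v) = 3 + ((v - 9)*(v + v))*√v = 3 + ((-9 + v)*(2*v))*√v = 3 + (2*v*(-9 + v))*√v = 3 + 2*v^(3/2)*(-9 + v))
x(4⁴)² = (3 - 18*(4⁴)^(3/2) + 2*(4⁴)^(5/2))² = (3 - 18*256^(3/2) + 2*256^(5/2))² = (3 - 18*4096 + 2*1048576)² = (3 - 73728 + 2097152)² = 2023427² = 4094256824329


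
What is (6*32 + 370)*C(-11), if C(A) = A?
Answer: -6182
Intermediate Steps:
(6*32 + 370)*C(-11) = (6*32 + 370)*(-11) = (192 + 370)*(-11) = 562*(-11) = -6182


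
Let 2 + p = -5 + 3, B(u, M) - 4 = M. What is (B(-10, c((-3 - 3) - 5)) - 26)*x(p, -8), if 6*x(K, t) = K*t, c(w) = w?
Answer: -176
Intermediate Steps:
B(u, M) = 4 + M
p = -4 (p = -2 + (-5 + 3) = -2 - 2 = -4)
x(K, t) = K*t/6 (x(K, t) = (K*t)/6 = K*t/6)
(B(-10, c((-3 - 3) - 5)) - 26)*x(p, -8) = ((4 + ((-3 - 3) - 5)) - 26)*((⅙)*(-4)*(-8)) = ((4 + (-6 - 5)) - 26)*(16/3) = ((4 - 11) - 26)*(16/3) = (-7 - 26)*(16/3) = -33*16/3 = -176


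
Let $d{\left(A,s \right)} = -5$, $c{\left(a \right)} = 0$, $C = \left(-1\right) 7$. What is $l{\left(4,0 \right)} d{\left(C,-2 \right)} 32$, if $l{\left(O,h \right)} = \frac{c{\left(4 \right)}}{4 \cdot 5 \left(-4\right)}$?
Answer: $0$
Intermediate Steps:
$C = -7$
$l{\left(O,h \right)} = 0$ ($l{\left(O,h \right)} = \frac{0}{4 \cdot 5 \left(-4\right)} = \frac{0}{20 \left(-4\right)} = \frac{0}{-80} = 0 \left(- \frac{1}{80}\right) = 0$)
$l{\left(4,0 \right)} d{\left(C,-2 \right)} 32 = 0 \left(-5\right) 32 = 0 \cdot 32 = 0$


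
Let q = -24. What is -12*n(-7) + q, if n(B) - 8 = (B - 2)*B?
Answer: -876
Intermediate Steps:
n(B) = 8 + B*(-2 + B) (n(B) = 8 + (B - 2)*B = 8 + (-2 + B)*B = 8 + B*(-2 + B))
-12*n(-7) + q = -12*(8 + (-7)² - 2*(-7)) - 24 = -12*(8 + 49 + 14) - 24 = -12*71 - 24 = -852 - 24 = -876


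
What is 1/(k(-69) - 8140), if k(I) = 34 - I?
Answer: -1/8037 ≈ -0.00012442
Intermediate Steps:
1/(k(-69) - 8140) = 1/((34 - 1*(-69)) - 8140) = 1/((34 + 69) - 8140) = 1/(103 - 8140) = 1/(-8037) = -1/8037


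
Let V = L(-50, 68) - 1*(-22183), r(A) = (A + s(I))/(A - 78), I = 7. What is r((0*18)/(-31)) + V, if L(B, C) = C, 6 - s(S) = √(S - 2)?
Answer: 289262/13 + √5/78 ≈ 22251.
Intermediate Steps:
s(S) = 6 - √(-2 + S) (s(S) = 6 - √(S - 2) = 6 - √(-2 + S))
r(A) = (6 + A - √5)/(-78 + A) (r(A) = (A + (6 - √(-2 + 7)))/(A - 78) = (A + (6 - √5))/(-78 + A) = (6 + A - √5)/(-78 + A))
V = 22251 (V = 68 - 1*(-22183) = 68 + 22183 = 22251)
r((0*18)/(-31)) + V = (6 + (0*18)/(-31) - √5)/(-78 + (0*18)/(-31)) + 22251 = (6 + 0*(-1/31) - √5)/(-78 + 0*(-1/31)) + 22251 = (6 + 0 - √5)/(-78 + 0) + 22251 = (6 - √5)/(-78) + 22251 = -(6 - √5)/78 + 22251 = (-1/13 + √5/78) + 22251 = 289262/13 + √5/78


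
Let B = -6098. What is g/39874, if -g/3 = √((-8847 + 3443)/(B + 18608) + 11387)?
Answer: -√49499973185/27712430 ≈ -0.0080284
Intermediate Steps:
g = -√49499973185/695 (g = -3*√((-8847 + 3443)/(-6098 + 18608) + 11387) = -3*√(-5404/12510 + 11387) = -3*√(-5404*1/12510 + 11387) = -3*√(-2702/6255 + 11387) = -√49499973185/695 ≈ -320.12)
g/39874 = -√49499973185/695/39874 = -√49499973185/695*(1/39874) = -√49499973185/27712430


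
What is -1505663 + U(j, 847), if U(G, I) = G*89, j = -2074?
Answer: -1690249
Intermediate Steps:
U(G, I) = 89*G
-1505663 + U(j, 847) = -1505663 + 89*(-2074) = -1505663 - 184586 = -1690249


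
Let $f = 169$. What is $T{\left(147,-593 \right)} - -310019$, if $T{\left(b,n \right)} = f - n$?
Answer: $310781$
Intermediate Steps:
$T{\left(b,n \right)} = 169 - n$
$T{\left(147,-593 \right)} - -310019 = \left(169 - -593\right) - -310019 = \left(169 + 593\right) + 310019 = 762 + 310019 = 310781$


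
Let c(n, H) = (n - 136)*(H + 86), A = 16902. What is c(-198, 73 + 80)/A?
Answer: -39913/8451 ≈ -4.7229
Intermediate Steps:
c(n, H) = (-136 + n)*(86 + H)
c(-198, 73 + 80)/A = (-11696 - 136*(73 + 80) + 86*(-198) + (73 + 80)*(-198))/16902 = (-11696 - 136*153 - 17028 + 153*(-198))*(1/16902) = (-11696 - 20808 - 17028 - 30294)*(1/16902) = -79826*1/16902 = -39913/8451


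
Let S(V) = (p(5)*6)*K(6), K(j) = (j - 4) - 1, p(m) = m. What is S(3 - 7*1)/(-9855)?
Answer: -2/657 ≈ -0.0030441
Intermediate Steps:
K(j) = -5 + j (K(j) = (-4 + j) - 1 = -5 + j)
S(V) = 30 (S(V) = (5*6)*(-5 + 6) = 30*1 = 30)
S(3 - 7*1)/(-9855) = 30/(-9855) = 30*(-1/9855) = -2/657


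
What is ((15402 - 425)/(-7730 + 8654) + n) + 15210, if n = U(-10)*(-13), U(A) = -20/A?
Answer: 14044993/924 ≈ 15200.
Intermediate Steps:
n = -26 (n = -20/(-10)*(-13) = -20*(-1/10)*(-13) = 2*(-13) = -26)
((15402 - 425)/(-7730 + 8654) + n) + 15210 = ((15402 - 425)/(-7730 + 8654) - 26) + 15210 = (14977/924 - 26) + 15210 = -9047/924 + 15210 = 14044993/924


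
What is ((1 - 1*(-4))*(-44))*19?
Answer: -4180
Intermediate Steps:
((1 - 1*(-4))*(-44))*19 = ((1 + 4)*(-44))*19 = (5*(-44))*19 = -220*19 = -4180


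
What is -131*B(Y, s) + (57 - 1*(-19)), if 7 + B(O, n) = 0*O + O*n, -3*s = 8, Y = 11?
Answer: 14507/3 ≈ 4835.7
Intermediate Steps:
s = -8/3 (s = -1/3*8 = -8/3 ≈ -2.6667)
B(O, n) = -7 + O*n (B(O, n) = -7 + (0*O + O*n) = -7 + (0 + O*n) = -7 + O*n)
-131*B(Y, s) + (57 - 1*(-19)) = -131*(-7 + 11*(-8/3)) + (57 - 1*(-19)) = -131*(-7 - 88/3) + (57 + 19) = -131*(-109/3) + 76 = 14279/3 + 76 = 14507/3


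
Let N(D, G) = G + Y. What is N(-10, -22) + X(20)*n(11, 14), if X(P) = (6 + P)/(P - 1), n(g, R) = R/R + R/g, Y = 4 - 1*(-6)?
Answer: -1858/209 ≈ -8.8900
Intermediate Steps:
Y = 10 (Y = 4 + 6 = 10)
N(D, G) = 10 + G (N(D, G) = G + 10 = 10 + G)
n(g, R) = 1 + R/g
X(P) = (6 + P)/(-1 + P)
N(-10, -22) + X(20)*n(11, 14) = (10 - 22) + ((6 + 20)/(-1 + 20))*((14 + 11)/11) = -12 + (26/19)*((1/11)*25) = -12 + ((1/19)*26)*(25/11) = -12 + (26/19)*(25/11) = -12 + 650/209 = -1858/209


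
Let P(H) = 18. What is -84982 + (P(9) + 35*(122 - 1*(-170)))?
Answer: -74744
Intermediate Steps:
-84982 + (P(9) + 35*(122 - 1*(-170))) = -84982 + (18 + 35*(122 - 1*(-170))) = -84982 + (18 + 35*(122 + 170)) = -84982 + (18 + 35*292) = -84982 + (18 + 10220) = -84982 + 10238 = -74744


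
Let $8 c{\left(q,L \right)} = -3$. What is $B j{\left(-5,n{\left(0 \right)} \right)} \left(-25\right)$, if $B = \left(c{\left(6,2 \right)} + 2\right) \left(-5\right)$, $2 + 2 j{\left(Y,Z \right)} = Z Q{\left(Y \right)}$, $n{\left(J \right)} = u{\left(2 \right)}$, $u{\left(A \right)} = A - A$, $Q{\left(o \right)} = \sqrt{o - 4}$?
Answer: $- \frac{1625}{8} \approx -203.13$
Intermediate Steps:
$c{\left(q,L \right)} = - \frac{3}{8}$ ($c{\left(q,L \right)} = \frac{1}{8} \left(-3\right) = - \frac{3}{8}$)
$Q{\left(o \right)} = \sqrt{-4 + o}$
$u{\left(A \right)} = 0$
$n{\left(J \right)} = 0$
$j{\left(Y,Z \right)} = -1 + \frac{Z \sqrt{-4 + Y}}{2}$
$B = - \frac{65}{8}$ ($B = \left(- \frac{3}{8} + 2\right) \left(-5\right) = \frac{13}{8} \left(-5\right) = - \frac{65}{8} \approx -8.125$)
$B j{\left(-5,n{\left(0 \right)} \right)} \left(-25\right) = - \frac{65 \left(-1 + \frac{1}{2} \cdot 0 \sqrt{-4 - 5}\right)}{8} \left(-25\right) = - \frac{65 \left(-1 + \frac{1}{2} \cdot 0 \sqrt{-9}\right)}{8} \left(-25\right) = - \frac{65 \left(-1 + \frac{1}{2} \cdot 0 \cdot 3 i\right)}{8} \left(-25\right) = - \frac{65 \left(-1 + 0\right)}{8} \left(-25\right) = \left(- \frac{65}{8}\right) \left(-1\right) \left(-25\right) = \frac{65}{8} \left(-25\right) = - \frac{1625}{8}$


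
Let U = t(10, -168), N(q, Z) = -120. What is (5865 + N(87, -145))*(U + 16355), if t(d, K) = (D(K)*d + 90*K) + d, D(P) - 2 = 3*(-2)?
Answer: 6922725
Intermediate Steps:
D(P) = -4 (D(P) = 2 + 3*(-2) = 2 - 6 = -4)
t(d, K) = -3*d + 90*K (t(d, K) = (-4*d + 90*K) + d = -3*d + 90*K)
U = -15150 (U = -3*10 + 90*(-168) = -30 - 15120 = -15150)
(5865 + N(87, -145))*(U + 16355) = (5865 - 120)*(-15150 + 16355) = 5745*1205 = 6922725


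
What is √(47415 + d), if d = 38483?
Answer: √85898 ≈ 293.08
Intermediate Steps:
√(47415 + d) = √(47415 + 38483) = √85898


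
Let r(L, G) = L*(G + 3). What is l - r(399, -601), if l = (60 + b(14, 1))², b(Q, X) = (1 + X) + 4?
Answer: 242958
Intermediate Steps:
b(Q, X) = 5 + X
r(L, G) = L*(3 + G)
l = 4356 (l = (60 + (5 + 1))² = (60 + 6)² = 66² = 4356)
l - r(399, -601) = 4356 - 399*(3 - 601) = 4356 - 399*(-598) = 4356 - 1*(-238602) = 4356 + 238602 = 242958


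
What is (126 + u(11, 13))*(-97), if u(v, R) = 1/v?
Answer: -134539/11 ≈ -12231.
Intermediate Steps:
(126 + u(11, 13))*(-97) = (126 + 1/11)*(-97) = (1387/11)*(-97) = -134539/11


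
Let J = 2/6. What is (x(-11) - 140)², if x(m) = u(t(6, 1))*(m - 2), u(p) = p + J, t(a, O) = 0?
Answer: 187489/9 ≈ 20832.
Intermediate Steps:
J = ⅓ (J = 2*(⅙) = ⅓ ≈ 0.33333)
u(p) = ⅓ + p (u(p) = p + ⅓ = ⅓ + p)
x(m) = -⅔ + m/3 (x(m) = (⅓ + 0)*(m - 2) = (-2 + m)/3 = -⅔ + m/3)
(x(-11) - 140)² = ((-⅔ + (⅓)*(-11)) - 140)² = ((-⅔ - 11/3) - 140)² = (-13/3 - 140)² = (-433/3)² = 187489/9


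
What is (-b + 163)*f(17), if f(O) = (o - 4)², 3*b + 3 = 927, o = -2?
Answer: -5220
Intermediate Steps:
b = 308 (b = -1 + (⅓)*927 = -1 + 309 = 308)
f(O) = 36 (f(O) = (-2 - 4)² = (-6)² = 36)
(-b + 163)*f(17) = (-1*308 + 163)*36 = (-308 + 163)*36 = -145*36 = -5220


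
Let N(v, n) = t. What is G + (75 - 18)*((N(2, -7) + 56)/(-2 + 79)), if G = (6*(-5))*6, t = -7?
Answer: -1581/11 ≈ -143.73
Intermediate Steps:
G = -180 (G = -30*6 = -180)
N(v, n) = -7
G + (75 - 18)*((N(2, -7) + 56)/(-2 + 79)) = -180 + (75 - 18)*((-7 + 56)/(-2 + 79)) = -180 + 57*(49/77) = -180 + 57*(49*(1/77)) = -180 + 57*(7/11) = -180 + 399/11 = -1581/11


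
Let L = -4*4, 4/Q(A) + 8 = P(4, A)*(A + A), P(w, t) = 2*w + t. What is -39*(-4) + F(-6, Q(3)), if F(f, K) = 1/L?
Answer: 2495/16 ≈ 155.94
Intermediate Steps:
P(w, t) = t + 2*w
Q(A) = 4/(-8 + 2*A*(8 + A)) (Q(A) = 4/(-8 + (A + 2*4)*(A + A)) = 4/(-8 + (A + 8)*(2*A)) = 4/(-8 + (8 + A)*(2*A)) = 4/(-8 + 2*A*(8 + A)))
L = -16
F(f, K) = -1/16 (F(f, K) = 1/(-16) = -1/16)
-39*(-4) + F(-6, Q(3)) = -39*(-4) - 1/16 = 156 - 1/16 = 2495/16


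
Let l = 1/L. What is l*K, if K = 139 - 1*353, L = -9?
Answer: 214/9 ≈ 23.778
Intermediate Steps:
K = -214 (K = 139 - 353 = -214)
l = -1/9 (l = 1/(-9) = -1/9 ≈ -0.11111)
l*K = -1/9*(-214) = 214/9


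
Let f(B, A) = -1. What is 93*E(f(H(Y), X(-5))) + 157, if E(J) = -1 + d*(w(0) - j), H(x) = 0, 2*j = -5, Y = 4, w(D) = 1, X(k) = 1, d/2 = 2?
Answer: 1366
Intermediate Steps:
d = 4 (d = 2*2 = 4)
j = -5/2 (j = (½)*(-5) = -5/2 ≈ -2.5000)
E(J) = 13 (E(J) = -1 + 4*(1 - 1*(-5/2)) = -1 + 4*(1 + 5/2) = -1 + 4*(7/2) = -1 + 14 = 13)
93*E(f(H(Y), X(-5))) + 157 = 93*13 + 157 = 1209 + 157 = 1366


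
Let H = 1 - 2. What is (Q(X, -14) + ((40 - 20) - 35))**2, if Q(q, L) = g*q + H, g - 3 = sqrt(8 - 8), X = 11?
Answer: 289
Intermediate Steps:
H = -1
g = 3 (g = 3 + sqrt(8 - 8) = 3 + sqrt(0) = 3 + 0 = 3)
Q(q, L) = -1 + 3*q (Q(q, L) = 3*q - 1 = -1 + 3*q)
(Q(X, -14) + ((40 - 20) - 35))**2 = ((-1 + 3*11) + ((40 - 20) - 35))**2 = ((-1 + 33) + (20 - 35))**2 = (32 - 15)**2 = 17**2 = 289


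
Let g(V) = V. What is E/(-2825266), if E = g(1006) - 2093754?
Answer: 1046374/1412633 ≈ 0.74073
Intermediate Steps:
E = -2092748 (E = 1006 - 2093754 = -2092748)
E/(-2825266) = -2092748/(-2825266) = -2092748*(-1/2825266) = 1046374/1412633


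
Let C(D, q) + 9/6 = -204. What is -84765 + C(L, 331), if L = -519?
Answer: -169941/2 ≈ -84971.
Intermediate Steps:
C(D, q) = -411/2 (C(D, q) = -3/2 - 204 = -411/2)
-84765 + C(L, 331) = -84765 - 411/2 = -169941/2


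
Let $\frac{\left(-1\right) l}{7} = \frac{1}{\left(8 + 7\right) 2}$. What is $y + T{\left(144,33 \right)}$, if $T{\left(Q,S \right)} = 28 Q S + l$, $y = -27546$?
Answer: $\frac{3165293}{30} \approx 1.0551 \cdot 10^{5}$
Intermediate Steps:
$l = - \frac{7}{30}$ ($l = - \frac{7}{\left(8 + 7\right) 2} = - \frac{7}{15 \cdot 2} = - \frac{7}{30} \approx -0.23333$)
$T{\left(Q,S \right)} = - \frac{7}{30} + 28 Q S$ ($T{\left(Q,S \right)} = 28 Q S - \frac{7}{30} = - \frac{7}{30} + 28 Q S$)
$y + T{\left(144,33 \right)} = -27546 - \left(\frac{7}{30} - 133056\right) = -27546 + \left(- \frac{7}{30} + 133056\right) = -27546 + \frac{3991673}{30} = \frac{3165293}{30}$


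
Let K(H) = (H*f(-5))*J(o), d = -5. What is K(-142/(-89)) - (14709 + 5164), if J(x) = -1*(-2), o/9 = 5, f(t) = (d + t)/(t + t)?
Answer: -1768413/89 ≈ -19870.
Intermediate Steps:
f(t) = (-5 + t)/(2*t) (f(t) = (-5 + t)/(t + t) = (-5 + t)/((2*t)) = (-5 + t)*(1/(2*t)) = (-5 + t)/(2*t))
o = 45 (o = 9*5 = 45)
J(x) = 2
K(H) = 2*H (K(H) = (H*((½)*(-5 - 5)/(-5)))*2 = (H*((½)*(-⅕)*(-10)))*2 = (H*1)*2 = H*2 = 2*H)
K(-142/(-89)) - (14709 + 5164) = 2*(-142/(-89)) - (14709 + 5164) = 2*(-142*(-1/89)) - 1*19873 = 2*(142/89) - 19873 = 284/89 - 19873 = -1768413/89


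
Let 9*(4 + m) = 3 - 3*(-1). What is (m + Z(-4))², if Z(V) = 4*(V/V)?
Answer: 4/9 ≈ 0.44444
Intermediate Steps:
Z(V) = 4 (Z(V) = 4*1 = 4)
m = -10/3 (m = -4 + (3 - 3*(-1))/9 = -4 + (3 + 3)/9 = -4 + (⅑)*6 = -4 + ⅔ = -10/3 ≈ -3.3333)
(m + Z(-4))² = (-10/3 + 4)² = (⅔)² = 4/9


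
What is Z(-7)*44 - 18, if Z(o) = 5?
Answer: 202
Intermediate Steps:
Z(-7)*44 - 18 = 5*44 - 18 = 220 - 18 = 202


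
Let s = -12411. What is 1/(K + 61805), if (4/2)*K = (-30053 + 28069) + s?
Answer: 2/109215 ≈ 1.8313e-5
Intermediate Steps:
K = -14395/2 (K = ((-30053 + 28069) - 12411)/2 = (-1984 - 12411)/2 = (½)*(-14395) = -14395/2 ≈ -7197.5)
1/(K + 61805) = 1/(-14395/2 + 61805) = 1/(109215/2) = 2/109215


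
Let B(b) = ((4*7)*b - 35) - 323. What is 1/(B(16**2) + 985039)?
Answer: 1/991849 ≈ 1.0082e-6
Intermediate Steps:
B(b) = -358 + 28*b (B(b) = (28*b - 35) - 323 = (-35 + 28*b) - 323 = -358 + 28*b)
1/(B(16**2) + 985039) = 1/((-358 + 28*16**2) + 985039) = 1/((-358 + 28*256) + 985039) = 1/((-358 + 7168) + 985039) = 1/(6810 + 985039) = 1/991849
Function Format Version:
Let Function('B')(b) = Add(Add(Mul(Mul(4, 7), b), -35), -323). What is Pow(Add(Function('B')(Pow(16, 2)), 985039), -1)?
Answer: Rational(1, 991849) ≈ 1.0082e-6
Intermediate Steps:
Function('B')(b) = Add(-358, Mul(28, b)) (Function('B')(b) = Add(Add(Mul(28, b), -35), -323) = Add(Add(-35, Mul(28, b)), -323) = Add(-358, Mul(28, b)))
Pow(Add(Function('B')(Pow(16, 2)), 985039), -1) = Pow(Add(Add(-358, Mul(28, Pow(16, 2))), 985039), -1) = Pow(Add(Add(-358, Mul(28, 256)), 985039), -1) = Pow(Add(Add(-358, 7168), 985039), -1) = Pow(Add(6810, 985039), -1) = Pow(991849, -1) = Rational(1, 991849)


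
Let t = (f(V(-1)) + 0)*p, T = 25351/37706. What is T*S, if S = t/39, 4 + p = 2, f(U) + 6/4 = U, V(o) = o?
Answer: 126755/1470534 ≈ 0.086197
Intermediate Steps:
f(U) = -3/2 + U
p = -2 (p = -4 + 2 = -2)
T = 25351/37706 (T = 25351*(1/37706) = 25351/37706 ≈ 0.67233)
t = 5 (t = ((-3/2 - 1) + 0)*(-2) = (-5/2 + 0)*(-2) = -5/2*(-2) = 5)
S = 5/39 ≈ 0.12821
T*S = (25351/37706)*(5/39) = 126755/1470534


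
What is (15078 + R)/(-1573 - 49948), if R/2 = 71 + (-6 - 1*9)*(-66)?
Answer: -17200/51521 ≈ -0.33384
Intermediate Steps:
R = 2122 (R = 2*(71 + (-6 - 1*9)*(-66)) = 2*(71 + (-6 - 9)*(-66)) = 2*(71 - 15*(-66)) = 2*(71 + 990) = 2*1061 = 2122)
(15078 + R)/(-1573 - 49948) = (15078 + 2122)/(-1573 - 49948) = 17200/(-51521) = 17200*(-1/51521) = -17200/51521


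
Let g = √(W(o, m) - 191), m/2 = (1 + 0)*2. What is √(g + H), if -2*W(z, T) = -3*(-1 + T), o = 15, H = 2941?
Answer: √(11764 + 2*I*√746)/2 ≈ 54.231 + 0.12591*I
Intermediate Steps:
m = 4 (m = 2*((1 + 0)*2) = 2*(1*2) = 2*2 = 4)
W(z, T) = -3/2 + 3*T/2 (W(z, T) = -(-3)*(-1 + T)/2 = -(3 - 3*T)/2 = -3/2 + 3*T/2)
g = I*√746/2 (g = √((-3/2 + (3/2)*4) - 191) = √((-3/2 + 6) - 191) = √(9/2 - 191) = √(-373/2) = I*√746/2 ≈ 13.656*I)
√(g + H) = √(I*√746/2 + 2941) = √(2941 + I*√746/2)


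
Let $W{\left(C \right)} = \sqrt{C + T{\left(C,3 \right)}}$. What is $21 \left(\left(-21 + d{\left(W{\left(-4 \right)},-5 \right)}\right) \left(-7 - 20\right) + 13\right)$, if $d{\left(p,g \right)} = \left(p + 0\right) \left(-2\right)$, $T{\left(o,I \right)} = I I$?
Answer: $12180 + 1134 \sqrt{5} \approx 14716.0$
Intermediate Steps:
$T{\left(o,I \right)} = I^{2}$
$W{\left(C \right)} = \sqrt{9 + C}$ ($W{\left(C \right)} = \sqrt{C + 3^{2}} = \sqrt{C + 9} = \sqrt{9 + C}$)
$d{\left(p,g \right)} = - 2 p$ ($d{\left(p,g \right)} = p \left(-2\right) = - 2 p$)
$21 \left(\left(-21 + d{\left(W{\left(-4 \right)},-5 \right)}\right) \left(-7 - 20\right) + 13\right) = 21 \left(\left(-21 - 2 \sqrt{9 - 4}\right) \left(-7 - 20\right) + 13\right) = 21 \left(\left(-21 - 2 \sqrt{5}\right) \left(-27\right) + 13\right) = 21 \left(\left(567 + 54 \sqrt{5}\right) + 13\right) = 21 \left(580 + 54 \sqrt{5}\right) = 12180 + 1134 \sqrt{5}$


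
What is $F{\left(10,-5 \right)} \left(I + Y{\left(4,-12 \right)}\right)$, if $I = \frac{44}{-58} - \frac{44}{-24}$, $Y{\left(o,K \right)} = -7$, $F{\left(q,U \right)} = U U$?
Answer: $- \frac{25775}{174} \approx -148.13$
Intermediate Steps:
$F{\left(q,U \right)} = U^{2}$
$I = \frac{187}{174}$ ($I = 44 \left(- \frac{1}{58}\right) - - \frac{11}{6} = - \frac{22}{29} + \frac{11}{6} = \frac{187}{174} \approx 1.0747$)
$F{\left(10,-5 \right)} \left(I + Y{\left(4,-12 \right)}\right) = \left(-5\right)^{2} \left(\frac{187}{174} - 7\right) = 25 \left(- \frac{1031}{174}\right) = - \frac{25775}{174}$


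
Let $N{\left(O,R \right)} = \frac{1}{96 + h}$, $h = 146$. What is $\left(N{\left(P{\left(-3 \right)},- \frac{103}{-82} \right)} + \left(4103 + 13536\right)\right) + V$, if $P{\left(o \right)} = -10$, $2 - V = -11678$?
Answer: $\frac{7095199}{242} \approx 29319.0$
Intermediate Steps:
$V = 11680$ ($V = 2 - -11678 = 2 + 11678 = 11680$)
$N{\left(O,R \right)} = \frac{1}{242}$ ($N{\left(O,R \right)} = \frac{1}{96 + 146} = \frac{1}{242}$)
$\left(N{\left(P{\left(-3 \right)},- \frac{103}{-82} \right)} + \left(4103 + 13536\right)\right) + V = \left(\frac{1}{242} + \left(4103 + 13536\right)\right) + 11680 = \left(\frac{1}{242} + 17639\right) + 11680 = \frac{4268639}{242} + 11680 = \frac{7095199}{242}$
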